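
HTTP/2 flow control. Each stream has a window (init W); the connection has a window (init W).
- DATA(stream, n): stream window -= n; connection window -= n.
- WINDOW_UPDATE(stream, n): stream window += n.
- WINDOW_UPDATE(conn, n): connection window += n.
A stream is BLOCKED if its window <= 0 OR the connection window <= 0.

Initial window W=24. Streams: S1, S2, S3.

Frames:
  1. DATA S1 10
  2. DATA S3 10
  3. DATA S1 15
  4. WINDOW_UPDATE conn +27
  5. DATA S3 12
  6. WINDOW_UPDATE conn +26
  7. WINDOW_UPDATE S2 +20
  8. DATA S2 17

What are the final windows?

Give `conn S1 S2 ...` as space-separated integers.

Op 1: conn=14 S1=14 S2=24 S3=24 blocked=[]
Op 2: conn=4 S1=14 S2=24 S3=14 blocked=[]
Op 3: conn=-11 S1=-1 S2=24 S3=14 blocked=[1, 2, 3]
Op 4: conn=16 S1=-1 S2=24 S3=14 blocked=[1]
Op 5: conn=4 S1=-1 S2=24 S3=2 blocked=[1]
Op 6: conn=30 S1=-1 S2=24 S3=2 blocked=[1]
Op 7: conn=30 S1=-1 S2=44 S3=2 blocked=[1]
Op 8: conn=13 S1=-1 S2=27 S3=2 blocked=[1]

Answer: 13 -1 27 2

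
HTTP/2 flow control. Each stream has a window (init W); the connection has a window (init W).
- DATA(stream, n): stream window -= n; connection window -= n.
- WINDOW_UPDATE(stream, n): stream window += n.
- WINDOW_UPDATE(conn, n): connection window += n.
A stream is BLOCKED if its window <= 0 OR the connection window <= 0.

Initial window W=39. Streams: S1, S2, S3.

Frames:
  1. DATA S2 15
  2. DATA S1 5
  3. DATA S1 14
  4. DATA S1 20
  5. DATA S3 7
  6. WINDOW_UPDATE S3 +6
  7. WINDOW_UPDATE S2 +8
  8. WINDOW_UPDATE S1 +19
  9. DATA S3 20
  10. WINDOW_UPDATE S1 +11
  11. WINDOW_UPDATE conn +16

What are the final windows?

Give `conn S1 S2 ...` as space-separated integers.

Op 1: conn=24 S1=39 S2=24 S3=39 blocked=[]
Op 2: conn=19 S1=34 S2=24 S3=39 blocked=[]
Op 3: conn=5 S1=20 S2=24 S3=39 blocked=[]
Op 4: conn=-15 S1=0 S2=24 S3=39 blocked=[1, 2, 3]
Op 5: conn=-22 S1=0 S2=24 S3=32 blocked=[1, 2, 3]
Op 6: conn=-22 S1=0 S2=24 S3=38 blocked=[1, 2, 3]
Op 7: conn=-22 S1=0 S2=32 S3=38 blocked=[1, 2, 3]
Op 8: conn=-22 S1=19 S2=32 S3=38 blocked=[1, 2, 3]
Op 9: conn=-42 S1=19 S2=32 S3=18 blocked=[1, 2, 3]
Op 10: conn=-42 S1=30 S2=32 S3=18 blocked=[1, 2, 3]
Op 11: conn=-26 S1=30 S2=32 S3=18 blocked=[1, 2, 3]

Answer: -26 30 32 18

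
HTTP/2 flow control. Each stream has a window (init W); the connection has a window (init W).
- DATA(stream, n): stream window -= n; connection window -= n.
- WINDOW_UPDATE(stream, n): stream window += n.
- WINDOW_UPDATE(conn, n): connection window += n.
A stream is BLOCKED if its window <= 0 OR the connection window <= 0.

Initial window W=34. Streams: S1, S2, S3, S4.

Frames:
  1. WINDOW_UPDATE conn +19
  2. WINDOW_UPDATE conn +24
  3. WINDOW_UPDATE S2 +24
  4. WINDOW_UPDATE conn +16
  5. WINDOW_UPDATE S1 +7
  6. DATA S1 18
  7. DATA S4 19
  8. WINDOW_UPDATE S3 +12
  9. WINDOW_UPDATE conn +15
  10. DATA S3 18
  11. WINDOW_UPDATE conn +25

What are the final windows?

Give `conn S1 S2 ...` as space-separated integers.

Answer: 78 23 58 28 15

Derivation:
Op 1: conn=53 S1=34 S2=34 S3=34 S4=34 blocked=[]
Op 2: conn=77 S1=34 S2=34 S3=34 S4=34 blocked=[]
Op 3: conn=77 S1=34 S2=58 S3=34 S4=34 blocked=[]
Op 4: conn=93 S1=34 S2=58 S3=34 S4=34 blocked=[]
Op 5: conn=93 S1=41 S2=58 S3=34 S4=34 blocked=[]
Op 6: conn=75 S1=23 S2=58 S3=34 S4=34 blocked=[]
Op 7: conn=56 S1=23 S2=58 S3=34 S4=15 blocked=[]
Op 8: conn=56 S1=23 S2=58 S3=46 S4=15 blocked=[]
Op 9: conn=71 S1=23 S2=58 S3=46 S4=15 blocked=[]
Op 10: conn=53 S1=23 S2=58 S3=28 S4=15 blocked=[]
Op 11: conn=78 S1=23 S2=58 S3=28 S4=15 blocked=[]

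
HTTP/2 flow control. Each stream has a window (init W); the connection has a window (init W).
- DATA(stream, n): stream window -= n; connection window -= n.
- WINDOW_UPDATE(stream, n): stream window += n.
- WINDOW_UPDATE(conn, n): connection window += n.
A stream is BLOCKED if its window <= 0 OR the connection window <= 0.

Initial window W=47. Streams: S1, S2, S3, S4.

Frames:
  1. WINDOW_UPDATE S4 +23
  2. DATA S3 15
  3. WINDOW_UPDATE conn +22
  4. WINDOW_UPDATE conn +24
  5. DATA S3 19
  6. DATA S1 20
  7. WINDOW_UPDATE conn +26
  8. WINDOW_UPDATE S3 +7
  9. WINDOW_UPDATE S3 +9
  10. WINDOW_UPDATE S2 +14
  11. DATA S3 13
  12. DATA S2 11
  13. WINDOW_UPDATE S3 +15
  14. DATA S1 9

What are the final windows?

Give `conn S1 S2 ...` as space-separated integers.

Answer: 32 18 50 31 70

Derivation:
Op 1: conn=47 S1=47 S2=47 S3=47 S4=70 blocked=[]
Op 2: conn=32 S1=47 S2=47 S3=32 S4=70 blocked=[]
Op 3: conn=54 S1=47 S2=47 S3=32 S4=70 blocked=[]
Op 4: conn=78 S1=47 S2=47 S3=32 S4=70 blocked=[]
Op 5: conn=59 S1=47 S2=47 S3=13 S4=70 blocked=[]
Op 6: conn=39 S1=27 S2=47 S3=13 S4=70 blocked=[]
Op 7: conn=65 S1=27 S2=47 S3=13 S4=70 blocked=[]
Op 8: conn=65 S1=27 S2=47 S3=20 S4=70 blocked=[]
Op 9: conn=65 S1=27 S2=47 S3=29 S4=70 blocked=[]
Op 10: conn=65 S1=27 S2=61 S3=29 S4=70 blocked=[]
Op 11: conn=52 S1=27 S2=61 S3=16 S4=70 blocked=[]
Op 12: conn=41 S1=27 S2=50 S3=16 S4=70 blocked=[]
Op 13: conn=41 S1=27 S2=50 S3=31 S4=70 blocked=[]
Op 14: conn=32 S1=18 S2=50 S3=31 S4=70 blocked=[]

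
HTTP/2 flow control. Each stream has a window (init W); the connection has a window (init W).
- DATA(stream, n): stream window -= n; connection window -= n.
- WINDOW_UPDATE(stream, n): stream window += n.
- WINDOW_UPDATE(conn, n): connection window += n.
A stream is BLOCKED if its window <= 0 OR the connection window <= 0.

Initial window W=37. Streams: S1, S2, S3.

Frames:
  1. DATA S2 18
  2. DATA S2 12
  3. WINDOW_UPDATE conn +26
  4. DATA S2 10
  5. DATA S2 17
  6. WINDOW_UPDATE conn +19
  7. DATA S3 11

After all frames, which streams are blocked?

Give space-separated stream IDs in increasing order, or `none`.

Op 1: conn=19 S1=37 S2=19 S3=37 blocked=[]
Op 2: conn=7 S1=37 S2=7 S3=37 blocked=[]
Op 3: conn=33 S1=37 S2=7 S3=37 blocked=[]
Op 4: conn=23 S1=37 S2=-3 S3=37 blocked=[2]
Op 5: conn=6 S1=37 S2=-20 S3=37 blocked=[2]
Op 6: conn=25 S1=37 S2=-20 S3=37 blocked=[2]
Op 7: conn=14 S1=37 S2=-20 S3=26 blocked=[2]

Answer: S2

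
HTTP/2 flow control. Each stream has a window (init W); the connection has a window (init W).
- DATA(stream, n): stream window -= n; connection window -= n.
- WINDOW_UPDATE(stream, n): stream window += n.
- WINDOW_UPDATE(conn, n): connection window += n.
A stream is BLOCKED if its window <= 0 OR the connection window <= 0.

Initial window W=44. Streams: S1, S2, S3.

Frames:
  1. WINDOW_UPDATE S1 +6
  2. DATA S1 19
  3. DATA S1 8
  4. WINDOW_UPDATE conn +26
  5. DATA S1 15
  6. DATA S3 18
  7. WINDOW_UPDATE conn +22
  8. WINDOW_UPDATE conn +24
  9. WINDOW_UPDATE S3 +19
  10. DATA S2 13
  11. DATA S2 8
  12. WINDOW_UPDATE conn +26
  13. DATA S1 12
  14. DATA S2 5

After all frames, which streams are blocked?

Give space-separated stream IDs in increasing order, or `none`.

Op 1: conn=44 S1=50 S2=44 S3=44 blocked=[]
Op 2: conn=25 S1=31 S2=44 S3=44 blocked=[]
Op 3: conn=17 S1=23 S2=44 S3=44 blocked=[]
Op 4: conn=43 S1=23 S2=44 S3=44 blocked=[]
Op 5: conn=28 S1=8 S2=44 S3=44 blocked=[]
Op 6: conn=10 S1=8 S2=44 S3=26 blocked=[]
Op 7: conn=32 S1=8 S2=44 S3=26 blocked=[]
Op 8: conn=56 S1=8 S2=44 S3=26 blocked=[]
Op 9: conn=56 S1=8 S2=44 S3=45 blocked=[]
Op 10: conn=43 S1=8 S2=31 S3=45 blocked=[]
Op 11: conn=35 S1=8 S2=23 S3=45 blocked=[]
Op 12: conn=61 S1=8 S2=23 S3=45 blocked=[]
Op 13: conn=49 S1=-4 S2=23 S3=45 blocked=[1]
Op 14: conn=44 S1=-4 S2=18 S3=45 blocked=[1]

Answer: S1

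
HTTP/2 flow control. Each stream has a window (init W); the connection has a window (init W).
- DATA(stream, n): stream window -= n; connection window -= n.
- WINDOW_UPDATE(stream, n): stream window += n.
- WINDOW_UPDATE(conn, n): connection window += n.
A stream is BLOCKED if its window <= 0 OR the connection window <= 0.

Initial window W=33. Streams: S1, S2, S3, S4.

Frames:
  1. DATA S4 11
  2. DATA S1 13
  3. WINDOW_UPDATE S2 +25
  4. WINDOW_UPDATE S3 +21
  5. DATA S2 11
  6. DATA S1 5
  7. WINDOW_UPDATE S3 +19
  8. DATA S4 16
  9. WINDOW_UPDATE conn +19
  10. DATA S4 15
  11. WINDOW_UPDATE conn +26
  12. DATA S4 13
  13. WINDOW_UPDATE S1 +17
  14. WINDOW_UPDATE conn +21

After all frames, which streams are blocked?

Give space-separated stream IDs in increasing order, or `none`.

Op 1: conn=22 S1=33 S2=33 S3=33 S4=22 blocked=[]
Op 2: conn=9 S1=20 S2=33 S3=33 S4=22 blocked=[]
Op 3: conn=9 S1=20 S2=58 S3=33 S4=22 blocked=[]
Op 4: conn=9 S1=20 S2=58 S3=54 S4=22 blocked=[]
Op 5: conn=-2 S1=20 S2=47 S3=54 S4=22 blocked=[1, 2, 3, 4]
Op 6: conn=-7 S1=15 S2=47 S3=54 S4=22 blocked=[1, 2, 3, 4]
Op 7: conn=-7 S1=15 S2=47 S3=73 S4=22 blocked=[1, 2, 3, 4]
Op 8: conn=-23 S1=15 S2=47 S3=73 S4=6 blocked=[1, 2, 3, 4]
Op 9: conn=-4 S1=15 S2=47 S3=73 S4=6 blocked=[1, 2, 3, 4]
Op 10: conn=-19 S1=15 S2=47 S3=73 S4=-9 blocked=[1, 2, 3, 4]
Op 11: conn=7 S1=15 S2=47 S3=73 S4=-9 blocked=[4]
Op 12: conn=-6 S1=15 S2=47 S3=73 S4=-22 blocked=[1, 2, 3, 4]
Op 13: conn=-6 S1=32 S2=47 S3=73 S4=-22 blocked=[1, 2, 3, 4]
Op 14: conn=15 S1=32 S2=47 S3=73 S4=-22 blocked=[4]

Answer: S4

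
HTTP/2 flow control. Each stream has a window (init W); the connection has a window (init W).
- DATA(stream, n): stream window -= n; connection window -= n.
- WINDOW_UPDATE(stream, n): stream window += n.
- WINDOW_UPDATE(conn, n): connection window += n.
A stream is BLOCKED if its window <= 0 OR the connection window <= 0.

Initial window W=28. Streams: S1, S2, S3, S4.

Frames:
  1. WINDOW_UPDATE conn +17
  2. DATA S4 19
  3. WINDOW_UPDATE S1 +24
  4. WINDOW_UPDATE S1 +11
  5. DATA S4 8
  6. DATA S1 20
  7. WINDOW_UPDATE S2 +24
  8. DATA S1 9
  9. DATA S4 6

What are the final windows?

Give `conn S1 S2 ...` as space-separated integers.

Answer: -17 34 52 28 -5

Derivation:
Op 1: conn=45 S1=28 S2=28 S3=28 S4=28 blocked=[]
Op 2: conn=26 S1=28 S2=28 S3=28 S4=9 blocked=[]
Op 3: conn=26 S1=52 S2=28 S3=28 S4=9 blocked=[]
Op 4: conn=26 S1=63 S2=28 S3=28 S4=9 blocked=[]
Op 5: conn=18 S1=63 S2=28 S3=28 S4=1 blocked=[]
Op 6: conn=-2 S1=43 S2=28 S3=28 S4=1 blocked=[1, 2, 3, 4]
Op 7: conn=-2 S1=43 S2=52 S3=28 S4=1 blocked=[1, 2, 3, 4]
Op 8: conn=-11 S1=34 S2=52 S3=28 S4=1 blocked=[1, 2, 3, 4]
Op 9: conn=-17 S1=34 S2=52 S3=28 S4=-5 blocked=[1, 2, 3, 4]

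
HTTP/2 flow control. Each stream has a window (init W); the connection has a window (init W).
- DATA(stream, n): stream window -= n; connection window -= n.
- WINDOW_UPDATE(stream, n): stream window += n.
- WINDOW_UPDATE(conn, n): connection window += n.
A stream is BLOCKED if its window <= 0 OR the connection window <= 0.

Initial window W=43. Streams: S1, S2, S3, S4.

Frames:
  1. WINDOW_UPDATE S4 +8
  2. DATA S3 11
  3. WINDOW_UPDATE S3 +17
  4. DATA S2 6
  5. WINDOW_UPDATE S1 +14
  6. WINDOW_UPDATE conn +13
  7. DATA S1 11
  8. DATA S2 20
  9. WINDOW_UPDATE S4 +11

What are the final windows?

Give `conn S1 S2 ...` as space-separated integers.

Op 1: conn=43 S1=43 S2=43 S3=43 S4=51 blocked=[]
Op 2: conn=32 S1=43 S2=43 S3=32 S4=51 blocked=[]
Op 3: conn=32 S1=43 S2=43 S3=49 S4=51 blocked=[]
Op 4: conn=26 S1=43 S2=37 S3=49 S4=51 blocked=[]
Op 5: conn=26 S1=57 S2=37 S3=49 S4=51 blocked=[]
Op 6: conn=39 S1=57 S2=37 S3=49 S4=51 blocked=[]
Op 7: conn=28 S1=46 S2=37 S3=49 S4=51 blocked=[]
Op 8: conn=8 S1=46 S2=17 S3=49 S4=51 blocked=[]
Op 9: conn=8 S1=46 S2=17 S3=49 S4=62 blocked=[]

Answer: 8 46 17 49 62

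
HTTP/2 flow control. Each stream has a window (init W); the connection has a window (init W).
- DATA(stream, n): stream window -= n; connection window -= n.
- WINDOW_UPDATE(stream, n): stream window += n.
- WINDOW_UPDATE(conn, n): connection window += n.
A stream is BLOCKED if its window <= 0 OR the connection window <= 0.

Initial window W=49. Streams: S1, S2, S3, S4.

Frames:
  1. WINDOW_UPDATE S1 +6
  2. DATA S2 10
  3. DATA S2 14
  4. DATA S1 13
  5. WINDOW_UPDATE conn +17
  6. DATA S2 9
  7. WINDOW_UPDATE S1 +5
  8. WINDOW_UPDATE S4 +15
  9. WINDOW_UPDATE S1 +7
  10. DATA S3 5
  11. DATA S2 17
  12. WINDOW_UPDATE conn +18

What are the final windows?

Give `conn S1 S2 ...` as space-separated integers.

Answer: 16 54 -1 44 64

Derivation:
Op 1: conn=49 S1=55 S2=49 S3=49 S4=49 blocked=[]
Op 2: conn=39 S1=55 S2=39 S3=49 S4=49 blocked=[]
Op 3: conn=25 S1=55 S2=25 S3=49 S4=49 blocked=[]
Op 4: conn=12 S1=42 S2=25 S3=49 S4=49 blocked=[]
Op 5: conn=29 S1=42 S2=25 S3=49 S4=49 blocked=[]
Op 6: conn=20 S1=42 S2=16 S3=49 S4=49 blocked=[]
Op 7: conn=20 S1=47 S2=16 S3=49 S4=49 blocked=[]
Op 8: conn=20 S1=47 S2=16 S3=49 S4=64 blocked=[]
Op 9: conn=20 S1=54 S2=16 S3=49 S4=64 blocked=[]
Op 10: conn=15 S1=54 S2=16 S3=44 S4=64 blocked=[]
Op 11: conn=-2 S1=54 S2=-1 S3=44 S4=64 blocked=[1, 2, 3, 4]
Op 12: conn=16 S1=54 S2=-1 S3=44 S4=64 blocked=[2]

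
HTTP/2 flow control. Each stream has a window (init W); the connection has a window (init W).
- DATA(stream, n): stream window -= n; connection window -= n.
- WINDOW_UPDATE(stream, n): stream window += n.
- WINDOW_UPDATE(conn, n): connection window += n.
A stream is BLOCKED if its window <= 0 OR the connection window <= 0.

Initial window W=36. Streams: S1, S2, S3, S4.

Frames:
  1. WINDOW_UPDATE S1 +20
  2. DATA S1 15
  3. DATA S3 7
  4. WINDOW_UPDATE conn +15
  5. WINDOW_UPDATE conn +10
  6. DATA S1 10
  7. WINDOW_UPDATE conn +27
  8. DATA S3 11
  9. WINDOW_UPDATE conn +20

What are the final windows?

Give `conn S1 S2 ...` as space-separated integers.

Op 1: conn=36 S1=56 S2=36 S3=36 S4=36 blocked=[]
Op 2: conn=21 S1=41 S2=36 S3=36 S4=36 blocked=[]
Op 3: conn=14 S1=41 S2=36 S3=29 S4=36 blocked=[]
Op 4: conn=29 S1=41 S2=36 S3=29 S4=36 blocked=[]
Op 5: conn=39 S1=41 S2=36 S3=29 S4=36 blocked=[]
Op 6: conn=29 S1=31 S2=36 S3=29 S4=36 blocked=[]
Op 7: conn=56 S1=31 S2=36 S3=29 S4=36 blocked=[]
Op 8: conn=45 S1=31 S2=36 S3=18 S4=36 blocked=[]
Op 9: conn=65 S1=31 S2=36 S3=18 S4=36 blocked=[]

Answer: 65 31 36 18 36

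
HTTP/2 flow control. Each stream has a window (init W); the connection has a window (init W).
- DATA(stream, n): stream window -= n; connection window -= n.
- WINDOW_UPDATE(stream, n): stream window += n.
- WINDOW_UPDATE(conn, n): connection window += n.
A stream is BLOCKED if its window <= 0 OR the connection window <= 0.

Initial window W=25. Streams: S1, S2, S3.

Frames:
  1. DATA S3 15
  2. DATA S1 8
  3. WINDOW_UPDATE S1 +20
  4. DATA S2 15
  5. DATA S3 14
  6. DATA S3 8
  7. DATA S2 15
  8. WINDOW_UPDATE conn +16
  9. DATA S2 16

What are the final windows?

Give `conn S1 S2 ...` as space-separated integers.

Op 1: conn=10 S1=25 S2=25 S3=10 blocked=[]
Op 2: conn=2 S1=17 S2=25 S3=10 blocked=[]
Op 3: conn=2 S1=37 S2=25 S3=10 blocked=[]
Op 4: conn=-13 S1=37 S2=10 S3=10 blocked=[1, 2, 3]
Op 5: conn=-27 S1=37 S2=10 S3=-4 blocked=[1, 2, 3]
Op 6: conn=-35 S1=37 S2=10 S3=-12 blocked=[1, 2, 3]
Op 7: conn=-50 S1=37 S2=-5 S3=-12 blocked=[1, 2, 3]
Op 8: conn=-34 S1=37 S2=-5 S3=-12 blocked=[1, 2, 3]
Op 9: conn=-50 S1=37 S2=-21 S3=-12 blocked=[1, 2, 3]

Answer: -50 37 -21 -12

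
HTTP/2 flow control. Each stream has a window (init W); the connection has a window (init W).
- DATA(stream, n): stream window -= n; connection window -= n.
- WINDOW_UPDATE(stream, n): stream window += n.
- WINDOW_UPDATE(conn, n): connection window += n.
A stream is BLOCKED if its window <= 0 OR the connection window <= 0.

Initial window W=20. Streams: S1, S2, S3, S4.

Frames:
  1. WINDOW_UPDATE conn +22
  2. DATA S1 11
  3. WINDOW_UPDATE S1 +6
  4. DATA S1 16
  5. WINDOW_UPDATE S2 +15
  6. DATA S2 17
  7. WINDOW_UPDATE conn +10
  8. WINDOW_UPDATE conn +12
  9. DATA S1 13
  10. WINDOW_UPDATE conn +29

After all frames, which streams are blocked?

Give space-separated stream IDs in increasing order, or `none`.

Answer: S1

Derivation:
Op 1: conn=42 S1=20 S2=20 S3=20 S4=20 blocked=[]
Op 2: conn=31 S1=9 S2=20 S3=20 S4=20 blocked=[]
Op 3: conn=31 S1=15 S2=20 S3=20 S4=20 blocked=[]
Op 4: conn=15 S1=-1 S2=20 S3=20 S4=20 blocked=[1]
Op 5: conn=15 S1=-1 S2=35 S3=20 S4=20 blocked=[1]
Op 6: conn=-2 S1=-1 S2=18 S3=20 S4=20 blocked=[1, 2, 3, 4]
Op 7: conn=8 S1=-1 S2=18 S3=20 S4=20 blocked=[1]
Op 8: conn=20 S1=-1 S2=18 S3=20 S4=20 blocked=[1]
Op 9: conn=7 S1=-14 S2=18 S3=20 S4=20 blocked=[1]
Op 10: conn=36 S1=-14 S2=18 S3=20 S4=20 blocked=[1]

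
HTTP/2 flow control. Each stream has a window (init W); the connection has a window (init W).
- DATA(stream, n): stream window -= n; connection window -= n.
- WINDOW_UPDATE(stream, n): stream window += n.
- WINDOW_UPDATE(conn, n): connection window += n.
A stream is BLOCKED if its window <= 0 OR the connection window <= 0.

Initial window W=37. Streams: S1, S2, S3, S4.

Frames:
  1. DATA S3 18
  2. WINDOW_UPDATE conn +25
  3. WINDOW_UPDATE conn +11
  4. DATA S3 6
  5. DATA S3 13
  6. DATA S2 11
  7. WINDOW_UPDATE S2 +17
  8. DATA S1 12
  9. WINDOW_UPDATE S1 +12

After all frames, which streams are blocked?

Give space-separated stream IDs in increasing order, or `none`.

Answer: S3

Derivation:
Op 1: conn=19 S1=37 S2=37 S3=19 S4=37 blocked=[]
Op 2: conn=44 S1=37 S2=37 S3=19 S4=37 blocked=[]
Op 3: conn=55 S1=37 S2=37 S3=19 S4=37 blocked=[]
Op 4: conn=49 S1=37 S2=37 S3=13 S4=37 blocked=[]
Op 5: conn=36 S1=37 S2=37 S3=0 S4=37 blocked=[3]
Op 6: conn=25 S1=37 S2=26 S3=0 S4=37 blocked=[3]
Op 7: conn=25 S1=37 S2=43 S3=0 S4=37 blocked=[3]
Op 8: conn=13 S1=25 S2=43 S3=0 S4=37 blocked=[3]
Op 9: conn=13 S1=37 S2=43 S3=0 S4=37 blocked=[3]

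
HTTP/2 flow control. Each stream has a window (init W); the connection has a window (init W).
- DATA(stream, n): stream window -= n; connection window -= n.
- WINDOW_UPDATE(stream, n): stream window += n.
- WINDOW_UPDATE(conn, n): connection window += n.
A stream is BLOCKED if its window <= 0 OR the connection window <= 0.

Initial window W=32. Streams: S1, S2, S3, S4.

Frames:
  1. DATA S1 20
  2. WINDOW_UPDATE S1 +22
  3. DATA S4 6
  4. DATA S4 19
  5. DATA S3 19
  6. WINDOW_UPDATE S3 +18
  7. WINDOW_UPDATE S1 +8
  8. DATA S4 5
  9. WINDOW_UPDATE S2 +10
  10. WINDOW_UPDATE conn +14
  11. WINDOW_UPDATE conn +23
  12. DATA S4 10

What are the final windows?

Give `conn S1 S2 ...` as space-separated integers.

Answer: -10 42 42 31 -8

Derivation:
Op 1: conn=12 S1=12 S2=32 S3=32 S4=32 blocked=[]
Op 2: conn=12 S1=34 S2=32 S3=32 S4=32 blocked=[]
Op 3: conn=6 S1=34 S2=32 S3=32 S4=26 blocked=[]
Op 4: conn=-13 S1=34 S2=32 S3=32 S4=7 blocked=[1, 2, 3, 4]
Op 5: conn=-32 S1=34 S2=32 S3=13 S4=7 blocked=[1, 2, 3, 4]
Op 6: conn=-32 S1=34 S2=32 S3=31 S4=7 blocked=[1, 2, 3, 4]
Op 7: conn=-32 S1=42 S2=32 S3=31 S4=7 blocked=[1, 2, 3, 4]
Op 8: conn=-37 S1=42 S2=32 S3=31 S4=2 blocked=[1, 2, 3, 4]
Op 9: conn=-37 S1=42 S2=42 S3=31 S4=2 blocked=[1, 2, 3, 4]
Op 10: conn=-23 S1=42 S2=42 S3=31 S4=2 blocked=[1, 2, 3, 4]
Op 11: conn=0 S1=42 S2=42 S3=31 S4=2 blocked=[1, 2, 3, 4]
Op 12: conn=-10 S1=42 S2=42 S3=31 S4=-8 blocked=[1, 2, 3, 4]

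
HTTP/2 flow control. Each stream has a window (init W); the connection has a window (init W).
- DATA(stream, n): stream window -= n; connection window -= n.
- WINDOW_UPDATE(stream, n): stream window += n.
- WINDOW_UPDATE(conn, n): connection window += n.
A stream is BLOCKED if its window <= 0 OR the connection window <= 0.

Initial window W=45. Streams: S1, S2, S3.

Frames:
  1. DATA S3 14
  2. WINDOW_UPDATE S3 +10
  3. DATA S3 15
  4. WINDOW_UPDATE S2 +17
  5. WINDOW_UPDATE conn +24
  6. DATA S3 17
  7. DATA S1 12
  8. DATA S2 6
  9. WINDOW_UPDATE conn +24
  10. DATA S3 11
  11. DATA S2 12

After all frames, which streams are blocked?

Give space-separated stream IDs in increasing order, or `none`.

Answer: S3

Derivation:
Op 1: conn=31 S1=45 S2=45 S3=31 blocked=[]
Op 2: conn=31 S1=45 S2=45 S3=41 blocked=[]
Op 3: conn=16 S1=45 S2=45 S3=26 blocked=[]
Op 4: conn=16 S1=45 S2=62 S3=26 blocked=[]
Op 5: conn=40 S1=45 S2=62 S3=26 blocked=[]
Op 6: conn=23 S1=45 S2=62 S3=9 blocked=[]
Op 7: conn=11 S1=33 S2=62 S3=9 blocked=[]
Op 8: conn=5 S1=33 S2=56 S3=9 blocked=[]
Op 9: conn=29 S1=33 S2=56 S3=9 blocked=[]
Op 10: conn=18 S1=33 S2=56 S3=-2 blocked=[3]
Op 11: conn=6 S1=33 S2=44 S3=-2 blocked=[3]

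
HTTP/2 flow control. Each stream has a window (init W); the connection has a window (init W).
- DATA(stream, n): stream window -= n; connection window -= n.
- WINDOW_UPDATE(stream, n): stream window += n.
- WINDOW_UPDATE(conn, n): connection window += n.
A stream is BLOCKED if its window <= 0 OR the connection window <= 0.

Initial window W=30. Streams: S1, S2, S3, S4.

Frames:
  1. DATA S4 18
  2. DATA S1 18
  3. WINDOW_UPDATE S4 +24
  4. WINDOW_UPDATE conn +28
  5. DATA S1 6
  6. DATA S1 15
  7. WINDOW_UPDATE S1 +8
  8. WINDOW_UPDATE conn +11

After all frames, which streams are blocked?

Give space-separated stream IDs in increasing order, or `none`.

Answer: S1

Derivation:
Op 1: conn=12 S1=30 S2=30 S3=30 S4=12 blocked=[]
Op 2: conn=-6 S1=12 S2=30 S3=30 S4=12 blocked=[1, 2, 3, 4]
Op 3: conn=-6 S1=12 S2=30 S3=30 S4=36 blocked=[1, 2, 3, 4]
Op 4: conn=22 S1=12 S2=30 S3=30 S4=36 blocked=[]
Op 5: conn=16 S1=6 S2=30 S3=30 S4=36 blocked=[]
Op 6: conn=1 S1=-9 S2=30 S3=30 S4=36 blocked=[1]
Op 7: conn=1 S1=-1 S2=30 S3=30 S4=36 blocked=[1]
Op 8: conn=12 S1=-1 S2=30 S3=30 S4=36 blocked=[1]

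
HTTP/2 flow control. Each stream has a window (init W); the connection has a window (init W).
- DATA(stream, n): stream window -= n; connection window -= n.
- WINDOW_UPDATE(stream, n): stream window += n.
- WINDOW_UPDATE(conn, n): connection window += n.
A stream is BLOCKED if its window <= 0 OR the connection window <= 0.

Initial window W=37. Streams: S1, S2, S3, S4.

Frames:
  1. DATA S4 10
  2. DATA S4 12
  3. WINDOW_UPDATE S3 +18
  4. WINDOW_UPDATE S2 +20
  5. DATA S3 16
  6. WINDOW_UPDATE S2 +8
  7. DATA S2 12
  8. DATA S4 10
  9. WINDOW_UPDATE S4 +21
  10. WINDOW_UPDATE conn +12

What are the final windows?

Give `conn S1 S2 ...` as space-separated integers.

Answer: -11 37 53 39 26

Derivation:
Op 1: conn=27 S1=37 S2=37 S3=37 S4=27 blocked=[]
Op 2: conn=15 S1=37 S2=37 S3=37 S4=15 blocked=[]
Op 3: conn=15 S1=37 S2=37 S3=55 S4=15 blocked=[]
Op 4: conn=15 S1=37 S2=57 S3=55 S4=15 blocked=[]
Op 5: conn=-1 S1=37 S2=57 S3=39 S4=15 blocked=[1, 2, 3, 4]
Op 6: conn=-1 S1=37 S2=65 S3=39 S4=15 blocked=[1, 2, 3, 4]
Op 7: conn=-13 S1=37 S2=53 S3=39 S4=15 blocked=[1, 2, 3, 4]
Op 8: conn=-23 S1=37 S2=53 S3=39 S4=5 blocked=[1, 2, 3, 4]
Op 9: conn=-23 S1=37 S2=53 S3=39 S4=26 blocked=[1, 2, 3, 4]
Op 10: conn=-11 S1=37 S2=53 S3=39 S4=26 blocked=[1, 2, 3, 4]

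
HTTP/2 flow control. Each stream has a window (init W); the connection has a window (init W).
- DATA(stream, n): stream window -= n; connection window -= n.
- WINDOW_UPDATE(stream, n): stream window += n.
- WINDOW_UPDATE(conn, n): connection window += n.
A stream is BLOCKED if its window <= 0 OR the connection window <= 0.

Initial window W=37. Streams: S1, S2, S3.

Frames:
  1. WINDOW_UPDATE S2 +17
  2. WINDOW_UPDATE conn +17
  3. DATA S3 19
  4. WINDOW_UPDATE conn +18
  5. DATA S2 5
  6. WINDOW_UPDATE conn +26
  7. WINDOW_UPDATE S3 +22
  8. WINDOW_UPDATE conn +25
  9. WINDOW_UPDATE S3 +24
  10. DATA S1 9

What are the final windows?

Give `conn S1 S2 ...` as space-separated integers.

Answer: 90 28 49 64

Derivation:
Op 1: conn=37 S1=37 S2=54 S3=37 blocked=[]
Op 2: conn=54 S1=37 S2=54 S3=37 blocked=[]
Op 3: conn=35 S1=37 S2=54 S3=18 blocked=[]
Op 4: conn=53 S1=37 S2=54 S3=18 blocked=[]
Op 5: conn=48 S1=37 S2=49 S3=18 blocked=[]
Op 6: conn=74 S1=37 S2=49 S3=18 blocked=[]
Op 7: conn=74 S1=37 S2=49 S3=40 blocked=[]
Op 8: conn=99 S1=37 S2=49 S3=40 blocked=[]
Op 9: conn=99 S1=37 S2=49 S3=64 blocked=[]
Op 10: conn=90 S1=28 S2=49 S3=64 blocked=[]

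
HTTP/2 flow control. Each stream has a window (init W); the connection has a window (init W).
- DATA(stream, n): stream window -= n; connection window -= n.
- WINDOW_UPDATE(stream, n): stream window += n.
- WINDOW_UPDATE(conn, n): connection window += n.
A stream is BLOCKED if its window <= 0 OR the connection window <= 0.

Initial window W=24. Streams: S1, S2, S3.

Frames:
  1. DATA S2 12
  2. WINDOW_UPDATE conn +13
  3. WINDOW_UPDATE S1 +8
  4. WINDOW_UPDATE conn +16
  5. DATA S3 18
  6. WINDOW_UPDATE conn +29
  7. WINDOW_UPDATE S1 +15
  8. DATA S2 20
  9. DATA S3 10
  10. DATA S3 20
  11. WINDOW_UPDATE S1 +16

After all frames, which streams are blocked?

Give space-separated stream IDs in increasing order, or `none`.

Op 1: conn=12 S1=24 S2=12 S3=24 blocked=[]
Op 2: conn=25 S1=24 S2=12 S3=24 blocked=[]
Op 3: conn=25 S1=32 S2=12 S3=24 blocked=[]
Op 4: conn=41 S1=32 S2=12 S3=24 blocked=[]
Op 5: conn=23 S1=32 S2=12 S3=6 blocked=[]
Op 6: conn=52 S1=32 S2=12 S3=6 blocked=[]
Op 7: conn=52 S1=47 S2=12 S3=6 blocked=[]
Op 8: conn=32 S1=47 S2=-8 S3=6 blocked=[2]
Op 9: conn=22 S1=47 S2=-8 S3=-4 blocked=[2, 3]
Op 10: conn=2 S1=47 S2=-8 S3=-24 blocked=[2, 3]
Op 11: conn=2 S1=63 S2=-8 S3=-24 blocked=[2, 3]

Answer: S2 S3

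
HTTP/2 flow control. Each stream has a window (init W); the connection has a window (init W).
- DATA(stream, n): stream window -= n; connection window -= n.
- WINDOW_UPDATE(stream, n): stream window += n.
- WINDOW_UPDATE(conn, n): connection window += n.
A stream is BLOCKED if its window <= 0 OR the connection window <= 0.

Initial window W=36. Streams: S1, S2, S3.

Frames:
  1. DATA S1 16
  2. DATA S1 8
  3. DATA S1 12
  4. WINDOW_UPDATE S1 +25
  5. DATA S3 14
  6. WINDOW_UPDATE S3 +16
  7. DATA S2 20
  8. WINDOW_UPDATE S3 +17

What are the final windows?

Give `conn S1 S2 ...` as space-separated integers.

Op 1: conn=20 S1=20 S2=36 S3=36 blocked=[]
Op 2: conn=12 S1=12 S2=36 S3=36 blocked=[]
Op 3: conn=0 S1=0 S2=36 S3=36 blocked=[1, 2, 3]
Op 4: conn=0 S1=25 S2=36 S3=36 blocked=[1, 2, 3]
Op 5: conn=-14 S1=25 S2=36 S3=22 blocked=[1, 2, 3]
Op 6: conn=-14 S1=25 S2=36 S3=38 blocked=[1, 2, 3]
Op 7: conn=-34 S1=25 S2=16 S3=38 blocked=[1, 2, 3]
Op 8: conn=-34 S1=25 S2=16 S3=55 blocked=[1, 2, 3]

Answer: -34 25 16 55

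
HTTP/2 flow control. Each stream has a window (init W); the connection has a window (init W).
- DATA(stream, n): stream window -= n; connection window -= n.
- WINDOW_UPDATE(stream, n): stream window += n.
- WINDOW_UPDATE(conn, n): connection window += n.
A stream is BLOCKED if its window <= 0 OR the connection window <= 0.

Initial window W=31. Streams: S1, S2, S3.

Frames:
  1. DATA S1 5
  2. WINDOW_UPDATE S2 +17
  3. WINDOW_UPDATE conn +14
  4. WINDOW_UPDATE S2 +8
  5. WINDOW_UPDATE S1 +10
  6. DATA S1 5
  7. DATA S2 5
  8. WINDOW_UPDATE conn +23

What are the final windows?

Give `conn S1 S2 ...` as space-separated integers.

Answer: 53 31 51 31

Derivation:
Op 1: conn=26 S1=26 S2=31 S3=31 blocked=[]
Op 2: conn=26 S1=26 S2=48 S3=31 blocked=[]
Op 3: conn=40 S1=26 S2=48 S3=31 blocked=[]
Op 4: conn=40 S1=26 S2=56 S3=31 blocked=[]
Op 5: conn=40 S1=36 S2=56 S3=31 blocked=[]
Op 6: conn=35 S1=31 S2=56 S3=31 blocked=[]
Op 7: conn=30 S1=31 S2=51 S3=31 blocked=[]
Op 8: conn=53 S1=31 S2=51 S3=31 blocked=[]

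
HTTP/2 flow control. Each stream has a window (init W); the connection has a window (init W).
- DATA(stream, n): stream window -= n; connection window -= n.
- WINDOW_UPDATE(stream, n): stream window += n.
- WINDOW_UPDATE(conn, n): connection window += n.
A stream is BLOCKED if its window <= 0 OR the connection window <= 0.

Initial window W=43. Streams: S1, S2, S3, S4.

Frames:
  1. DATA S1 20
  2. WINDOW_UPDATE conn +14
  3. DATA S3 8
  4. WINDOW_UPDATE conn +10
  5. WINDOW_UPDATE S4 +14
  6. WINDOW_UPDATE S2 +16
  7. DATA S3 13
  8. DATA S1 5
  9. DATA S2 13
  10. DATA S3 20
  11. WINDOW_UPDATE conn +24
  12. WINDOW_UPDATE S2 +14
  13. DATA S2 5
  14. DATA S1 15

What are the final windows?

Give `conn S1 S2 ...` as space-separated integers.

Answer: -8 3 55 2 57

Derivation:
Op 1: conn=23 S1=23 S2=43 S3=43 S4=43 blocked=[]
Op 2: conn=37 S1=23 S2=43 S3=43 S4=43 blocked=[]
Op 3: conn=29 S1=23 S2=43 S3=35 S4=43 blocked=[]
Op 4: conn=39 S1=23 S2=43 S3=35 S4=43 blocked=[]
Op 5: conn=39 S1=23 S2=43 S3=35 S4=57 blocked=[]
Op 6: conn=39 S1=23 S2=59 S3=35 S4=57 blocked=[]
Op 7: conn=26 S1=23 S2=59 S3=22 S4=57 blocked=[]
Op 8: conn=21 S1=18 S2=59 S3=22 S4=57 blocked=[]
Op 9: conn=8 S1=18 S2=46 S3=22 S4=57 blocked=[]
Op 10: conn=-12 S1=18 S2=46 S3=2 S4=57 blocked=[1, 2, 3, 4]
Op 11: conn=12 S1=18 S2=46 S3=2 S4=57 blocked=[]
Op 12: conn=12 S1=18 S2=60 S3=2 S4=57 blocked=[]
Op 13: conn=7 S1=18 S2=55 S3=2 S4=57 blocked=[]
Op 14: conn=-8 S1=3 S2=55 S3=2 S4=57 blocked=[1, 2, 3, 4]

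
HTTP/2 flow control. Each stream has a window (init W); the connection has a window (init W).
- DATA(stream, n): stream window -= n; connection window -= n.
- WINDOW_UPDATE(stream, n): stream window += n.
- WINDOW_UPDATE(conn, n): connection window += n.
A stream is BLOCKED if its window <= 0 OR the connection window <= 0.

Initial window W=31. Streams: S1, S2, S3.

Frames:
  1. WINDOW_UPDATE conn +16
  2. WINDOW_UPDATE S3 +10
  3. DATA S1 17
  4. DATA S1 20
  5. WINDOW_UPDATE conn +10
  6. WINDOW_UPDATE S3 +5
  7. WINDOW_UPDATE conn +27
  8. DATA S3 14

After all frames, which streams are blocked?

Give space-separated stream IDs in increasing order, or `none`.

Op 1: conn=47 S1=31 S2=31 S3=31 blocked=[]
Op 2: conn=47 S1=31 S2=31 S3=41 blocked=[]
Op 3: conn=30 S1=14 S2=31 S3=41 blocked=[]
Op 4: conn=10 S1=-6 S2=31 S3=41 blocked=[1]
Op 5: conn=20 S1=-6 S2=31 S3=41 blocked=[1]
Op 6: conn=20 S1=-6 S2=31 S3=46 blocked=[1]
Op 7: conn=47 S1=-6 S2=31 S3=46 blocked=[1]
Op 8: conn=33 S1=-6 S2=31 S3=32 blocked=[1]

Answer: S1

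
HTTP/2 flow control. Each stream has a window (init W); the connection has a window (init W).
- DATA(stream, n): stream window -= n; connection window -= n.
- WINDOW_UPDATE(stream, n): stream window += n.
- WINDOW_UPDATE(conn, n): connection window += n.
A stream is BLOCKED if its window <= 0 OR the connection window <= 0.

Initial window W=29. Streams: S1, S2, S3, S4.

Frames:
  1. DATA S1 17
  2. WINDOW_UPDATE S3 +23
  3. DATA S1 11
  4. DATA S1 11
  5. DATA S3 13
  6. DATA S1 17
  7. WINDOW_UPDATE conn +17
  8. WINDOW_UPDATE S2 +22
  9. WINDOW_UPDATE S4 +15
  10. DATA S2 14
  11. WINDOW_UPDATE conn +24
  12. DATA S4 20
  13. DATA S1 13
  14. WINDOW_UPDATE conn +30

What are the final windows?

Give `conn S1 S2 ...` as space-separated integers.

Answer: -16 -40 37 39 24

Derivation:
Op 1: conn=12 S1=12 S2=29 S3=29 S4=29 blocked=[]
Op 2: conn=12 S1=12 S2=29 S3=52 S4=29 blocked=[]
Op 3: conn=1 S1=1 S2=29 S3=52 S4=29 blocked=[]
Op 4: conn=-10 S1=-10 S2=29 S3=52 S4=29 blocked=[1, 2, 3, 4]
Op 5: conn=-23 S1=-10 S2=29 S3=39 S4=29 blocked=[1, 2, 3, 4]
Op 6: conn=-40 S1=-27 S2=29 S3=39 S4=29 blocked=[1, 2, 3, 4]
Op 7: conn=-23 S1=-27 S2=29 S3=39 S4=29 blocked=[1, 2, 3, 4]
Op 8: conn=-23 S1=-27 S2=51 S3=39 S4=29 blocked=[1, 2, 3, 4]
Op 9: conn=-23 S1=-27 S2=51 S3=39 S4=44 blocked=[1, 2, 3, 4]
Op 10: conn=-37 S1=-27 S2=37 S3=39 S4=44 blocked=[1, 2, 3, 4]
Op 11: conn=-13 S1=-27 S2=37 S3=39 S4=44 blocked=[1, 2, 3, 4]
Op 12: conn=-33 S1=-27 S2=37 S3=39 S4=24 blocked=[1, 2, 3, 4]
Op 13: conn=-46 S1=-40 S2=37 S3=39 S4=24 blocked=[1, 2, 3, 4]
Op 14: conn=-16 S1=-40 S2=37 S3=39 S4=24 blocked=[1, 2, 3, 4]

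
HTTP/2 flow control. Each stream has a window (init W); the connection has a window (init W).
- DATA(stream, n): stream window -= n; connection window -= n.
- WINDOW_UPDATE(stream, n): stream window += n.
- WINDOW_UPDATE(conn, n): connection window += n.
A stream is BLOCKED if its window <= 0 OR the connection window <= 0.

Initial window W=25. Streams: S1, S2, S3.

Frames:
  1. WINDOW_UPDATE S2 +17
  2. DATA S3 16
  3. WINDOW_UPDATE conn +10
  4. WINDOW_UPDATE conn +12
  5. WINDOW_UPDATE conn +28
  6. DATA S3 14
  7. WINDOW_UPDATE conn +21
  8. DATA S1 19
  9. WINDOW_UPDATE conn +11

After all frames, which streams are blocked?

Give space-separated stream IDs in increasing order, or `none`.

Op 1: conn=25 S1=25 S2=42 S3=25 blocked=[]
Op 2: conn=9 S1=25 S2=42 S3=9 blocked=[]
Op 3: conn=19 S1=25 S2=42 S3=9 blocked=[]
Op 4: conn=31 S1=25 S2=42 S3=9 blocked=[]
Op 5: conn=59 S1=25 S2=42 S3=9 blocked=[]
Op 6: conn=45 S1=25 S2=42 S3=-5 blocked=[3]
Op 7: conn=66 S1=25 S2=42 S3=-5 blocked=[3]
Op 8: conn=47 S1=6 S2=42 S3=-5 blocked=[3]
Op 9: conn=58 S1=6 S2=42 S3=-5 blocked=[3]

Answer: S3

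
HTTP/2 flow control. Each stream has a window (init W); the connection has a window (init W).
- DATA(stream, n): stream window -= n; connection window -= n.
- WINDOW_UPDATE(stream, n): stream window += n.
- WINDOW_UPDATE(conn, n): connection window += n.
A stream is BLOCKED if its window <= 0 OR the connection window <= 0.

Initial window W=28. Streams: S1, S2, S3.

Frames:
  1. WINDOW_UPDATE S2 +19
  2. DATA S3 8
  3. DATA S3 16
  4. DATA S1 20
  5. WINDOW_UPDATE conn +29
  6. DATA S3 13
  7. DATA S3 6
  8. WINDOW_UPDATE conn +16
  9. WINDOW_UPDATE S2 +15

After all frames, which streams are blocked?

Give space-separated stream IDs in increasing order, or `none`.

Answer: S3

Derivation:
Op 1: conn=28 S1=28 S2=47 S3=28 blocked=[]
Op 2: conn=20 S1=28 S2=47 S3=20 blocked=[]
Op 3: conn=4 S1=28 S2=47 S3=4 blocked=[]
Op 4: conn=-16 S1=8 S2=47 S3=4 blocked=[1, 2, 3]
Op 5: conn=13 S1=8 S2=47 S3=4 blocked=[]
Op 6: conn=0 S1=8 S2=47 S3=-9 blocked=[1, 2, 3]
Op 7: conn=-6 S1=8 S2=47 S3=-15 blocked=[1, 2, 3]
Op 8: conn=10 S1=8 S2=47 S3=-15 blocked=[3]
Op 9: conn=10 S1=8 S2=62 S3=-15 blocked=[3]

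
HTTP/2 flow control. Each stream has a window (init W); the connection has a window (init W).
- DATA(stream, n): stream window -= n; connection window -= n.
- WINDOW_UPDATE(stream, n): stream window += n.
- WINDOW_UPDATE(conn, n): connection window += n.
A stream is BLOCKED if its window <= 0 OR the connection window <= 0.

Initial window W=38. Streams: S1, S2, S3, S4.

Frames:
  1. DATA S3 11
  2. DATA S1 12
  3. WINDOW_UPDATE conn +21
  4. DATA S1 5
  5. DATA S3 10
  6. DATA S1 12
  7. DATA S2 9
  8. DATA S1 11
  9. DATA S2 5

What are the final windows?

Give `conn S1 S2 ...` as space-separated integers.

Answer: -16 -2 24 17 38

Derivation:
Op 1: conn=27 S1=38 S2=38 S3=27 S4=38 blocked=[]
Op 2: conn=15 S1=26 S2=38 S3=27 S4=38 blocked=[]
Op 3: conn=36 S1=26 S2=38 S3=27 S4=38 blocked=[]
Op 4: conn=31 S1=21 S2=38 S3=27 S4=38 blocked=[]
Op 5: conn=21 S1=21 S2=38 S3=17 S4=38 blocked=[]
Op 6: conn=9 S1=9 S2=38 S3=17 S4=38 blocked=[]
Op 7: conn=0 S1=9 S2=29 S3=17 S4=38 blocked=[1, 2, 3, 4]
Op 8: conn=-11 S1=-2 S2=29 S3=17 S4=38 blocked=[1, 2, 3, 4]
Op 9: conn=-16 S1=-2 S2=24 S3=17 S4=38 blocked=[1, 2, 3, 4]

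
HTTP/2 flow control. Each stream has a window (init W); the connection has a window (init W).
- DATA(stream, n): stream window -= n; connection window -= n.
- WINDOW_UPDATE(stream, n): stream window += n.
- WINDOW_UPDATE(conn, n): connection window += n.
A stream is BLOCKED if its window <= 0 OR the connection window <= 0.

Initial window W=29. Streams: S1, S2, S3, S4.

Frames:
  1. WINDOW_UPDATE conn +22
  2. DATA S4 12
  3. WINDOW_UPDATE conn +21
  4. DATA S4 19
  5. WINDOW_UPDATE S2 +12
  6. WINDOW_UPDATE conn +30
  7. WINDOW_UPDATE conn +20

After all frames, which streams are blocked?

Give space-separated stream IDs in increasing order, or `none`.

Answer: S4

Derivation:
Op 1: conn=51 S1=29 S2=29 S3=29 S4=29 blocked=[]
Op 2: conn=39 S1=29 S2=29 S3=29 S4=17 blocked=[]
Op 3: conn=60 S1=29 S2=29 S3=29 S4=17 blocked=[]
Op 4: conn=41 S1=29 S2=29 S3=29 S4=-2 blocked=[4]
Op 5: conn=41 S1=29 S2=41 S3=29 S4=-2 blocked=[4]
Op 6: conn=71 S1=29 S2=41 S3=29 S4=-2 blocked=[4]
Op 7: conn=91 S1=29 S2=41 S3=29 S4=-2 blocked=[4]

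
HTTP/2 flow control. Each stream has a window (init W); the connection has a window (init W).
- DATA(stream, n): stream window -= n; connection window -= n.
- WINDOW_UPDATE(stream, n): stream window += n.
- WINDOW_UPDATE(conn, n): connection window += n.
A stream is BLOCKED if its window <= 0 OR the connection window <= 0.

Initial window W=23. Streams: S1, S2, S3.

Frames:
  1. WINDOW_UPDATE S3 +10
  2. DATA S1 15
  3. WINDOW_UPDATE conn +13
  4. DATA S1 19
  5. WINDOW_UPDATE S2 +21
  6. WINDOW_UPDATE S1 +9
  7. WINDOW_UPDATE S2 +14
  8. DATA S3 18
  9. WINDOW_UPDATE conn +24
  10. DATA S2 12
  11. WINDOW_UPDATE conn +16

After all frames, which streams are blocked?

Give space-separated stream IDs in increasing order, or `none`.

Answer: S1

Derivation:
Op 1: conn=23 S1=23 S2=23 S3=33 blocked=[]
Op 2: conn=8 S1=8 S2=23 S3=33 blocked=[]
Op 3: conn=21 S1=8 S2=23 S3=33 blocked=[]
Op 4: conn=2 S1=-11 S2=23 S3=33 blocked=[1]
Op 5: conn=2 S1=-11 S2=44 S3=33 blocked=[1]
Op 6: conn=2 S1=-2 S2=44 S3=33 blocked=[1]
Op 7: conn=2 S1=-2 S2=58 S3=33 blocked=[1]
Op 8: conn=-16 S1=-2 S2=58 S3=15 blocked=[1, 2, 3]
Op 9: conn=8 S1=-2 S2=58 S3=15 blocked=[1]
Op 10: conn=-4 S1=-2 S2=46 S3=15 blocked=[1, 2, 3]
Op 11: conn=12 S1=-2 S2=46 S3=15 blocked=[1]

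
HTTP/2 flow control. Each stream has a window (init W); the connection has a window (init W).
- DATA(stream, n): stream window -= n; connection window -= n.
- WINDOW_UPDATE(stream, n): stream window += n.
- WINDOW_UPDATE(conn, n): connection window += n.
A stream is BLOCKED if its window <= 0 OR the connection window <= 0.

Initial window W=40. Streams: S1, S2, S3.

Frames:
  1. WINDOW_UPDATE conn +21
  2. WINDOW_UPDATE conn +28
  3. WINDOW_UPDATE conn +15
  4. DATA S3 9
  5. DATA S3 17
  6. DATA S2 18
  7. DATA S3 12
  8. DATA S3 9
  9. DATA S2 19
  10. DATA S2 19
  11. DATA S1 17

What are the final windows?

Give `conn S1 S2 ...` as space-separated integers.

Op 1: conn=61 S1=40 S2=40 S3=40 blocked=[]
Op 2: conn=89 S1=40 S2=40 S3=40 blocked=[]
Op 3: conn=104 S1=40 S2=40 S3=40 blocked=[]
Op 4: conn=95 S1=40 S2=40 S3=31 blocked=[]
Op 5: conn=78 S1=40 S2=40 S3=14 blocked=[]
Op 6: conn=60 S1=40 S2=22 S3=14 blocked=[]
Op 7: conn=48 S1=40 S2=22 S3=2 blocked=[]
Op 8: conn=39 S1=40 S2=22 S3=-7 blocked=[3]
Op 9: conn=20 S1=40 S2=3 S3=-7 blocked=[3]
Op 10: conn=1 S1=40 S2=-16 S3=-7 blocked=[2, 3]
Op 11: conn=-16 S1=23 S2=-16 S3=-7 blocked=[1, 2, 3]

Answer: -16 23 -16 -7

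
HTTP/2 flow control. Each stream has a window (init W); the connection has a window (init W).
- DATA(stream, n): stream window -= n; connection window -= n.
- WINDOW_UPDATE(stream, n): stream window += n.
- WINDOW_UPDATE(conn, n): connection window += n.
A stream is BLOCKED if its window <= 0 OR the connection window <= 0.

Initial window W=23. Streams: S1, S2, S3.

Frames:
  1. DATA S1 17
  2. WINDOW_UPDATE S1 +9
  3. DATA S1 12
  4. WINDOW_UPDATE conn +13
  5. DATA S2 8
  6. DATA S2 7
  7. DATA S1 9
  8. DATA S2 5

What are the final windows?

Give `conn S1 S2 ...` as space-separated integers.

Answer: -22 -6 3 23

Derivation:
Op 1: conn=6 S1=6 S2=23 S3=23 blocked=[]
Op 2: conn=6 S1=15 S2=23 S3=23 blocked=[]
Op 3: conn=-6 S1=3 S2=23 S3=23 blocked=[1, 2, 3]
Op 4: conn=7 S1=3 S2=23 S3=23 blocked=[]
Op 5: conn=-1 S1=3 S2=15 S3=23 blocked=[1, 2, 3]
Op 6: conn=-8 S1=3 S2=8 S3=23 blocked=[1, 2, 3]
Op 7: conn=-17 S1=-6 S2=8 S3=23 blocked=[1, 2, 3]
Op 8: conn=-22 S1=-6 S2=3 S3=23 blocked=[1, 2, 3]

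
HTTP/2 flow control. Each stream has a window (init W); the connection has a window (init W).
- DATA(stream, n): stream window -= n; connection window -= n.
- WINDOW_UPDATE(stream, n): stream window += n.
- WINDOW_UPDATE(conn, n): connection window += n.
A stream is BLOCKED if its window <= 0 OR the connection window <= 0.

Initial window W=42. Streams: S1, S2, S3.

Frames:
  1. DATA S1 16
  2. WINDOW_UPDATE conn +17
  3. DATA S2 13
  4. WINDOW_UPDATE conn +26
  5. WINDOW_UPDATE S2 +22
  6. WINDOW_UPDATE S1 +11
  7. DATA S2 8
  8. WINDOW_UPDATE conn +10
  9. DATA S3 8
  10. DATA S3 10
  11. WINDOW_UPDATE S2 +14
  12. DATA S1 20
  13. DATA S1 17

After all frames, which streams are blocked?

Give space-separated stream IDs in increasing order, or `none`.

Op 1: conn=26 S1=26 S2=42 S3=42 blocked=[]
Op 2: conn=43 S1=26 S2=42 S3=42 blocked=[]
Op 3: conn=30 S1=26 S2=29 S3=42 blocked=[]
Op 4: conn=56 S1=26 S2=29 S3=42 blocked=[]
Op 5: conn=56 S1=26 S2=51 S3=42 blocked=[]
Op 6: conn=56 S1=37 S2=51 S3=42 blocked=[]
Op 7: conn=48 S1=37 S2=43 S3=42 blocked=[]
Op 8: conn=58 S1=37 S2=43 S3=42 blocked=[]
Op 9: conn=50 S1=37 S2=43 S3=34 blocked=[]
Op 10: conn=40 S1=37 S2=43 S3=24 blocked=[]
Op 11: conn=40 S1=37 S2=57 S3=24 blocked=[]
Op 12: conn=20 S1=17 S2=57 S3=24 blocked=[]
Op 13: conn=3 S1=0 S2=57 S3=24 blocked=[1]

Answer: S1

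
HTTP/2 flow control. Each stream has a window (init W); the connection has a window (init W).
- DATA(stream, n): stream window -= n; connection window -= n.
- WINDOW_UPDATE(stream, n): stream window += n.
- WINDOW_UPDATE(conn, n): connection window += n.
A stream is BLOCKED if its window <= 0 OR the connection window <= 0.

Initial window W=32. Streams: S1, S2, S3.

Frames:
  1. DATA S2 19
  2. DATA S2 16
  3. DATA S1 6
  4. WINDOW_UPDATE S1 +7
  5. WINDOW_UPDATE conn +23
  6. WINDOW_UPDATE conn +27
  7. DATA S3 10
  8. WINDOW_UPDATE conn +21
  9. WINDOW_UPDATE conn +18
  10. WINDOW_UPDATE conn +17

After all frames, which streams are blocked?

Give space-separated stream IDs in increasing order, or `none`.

Answer: S2

Derivation:
Op 1: conn=13 S1=32 S2=13 S3=32 blocked=[]
Op 2: conn=-3 S1=32 S2=-3 S3=32 blocked=[1, 2, 3]
Op 3: conn=-9 S1=26 S2=-3 S3=32 blocked=[1, 2, 3]
Op 4: conn=-9 S1=33 S2=-3 S3=32 blocked=[1, 2, 3]
Op 5: conn=14 S1=33 S2=-3 S3=32 blocked=[2]
Op 6: conn=41 S1=33 S2=-3 S3=32 blocked=[2]
Op 7: conn=31 S1=33 S2=-3 S3=22 blocked=[2]
Op 8: conn=52 S1=33 S2=-3 S3=22 blocked=[2]
Op 9: conn=70 S1=33 S2=-3 S3=22 blocked=[2]
Op 10: conn=87 S1=33 S2=-3 S3=22 blocked=[2]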